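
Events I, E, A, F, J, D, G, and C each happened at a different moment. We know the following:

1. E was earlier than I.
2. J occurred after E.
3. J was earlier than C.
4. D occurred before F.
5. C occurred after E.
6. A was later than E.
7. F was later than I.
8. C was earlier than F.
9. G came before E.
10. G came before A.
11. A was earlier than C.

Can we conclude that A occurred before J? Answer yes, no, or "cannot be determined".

No chain of stated constraints runs from A to J, and none runs from J to A either.
So the relative order of A and J is not fixed by the given facts.

cannot be determined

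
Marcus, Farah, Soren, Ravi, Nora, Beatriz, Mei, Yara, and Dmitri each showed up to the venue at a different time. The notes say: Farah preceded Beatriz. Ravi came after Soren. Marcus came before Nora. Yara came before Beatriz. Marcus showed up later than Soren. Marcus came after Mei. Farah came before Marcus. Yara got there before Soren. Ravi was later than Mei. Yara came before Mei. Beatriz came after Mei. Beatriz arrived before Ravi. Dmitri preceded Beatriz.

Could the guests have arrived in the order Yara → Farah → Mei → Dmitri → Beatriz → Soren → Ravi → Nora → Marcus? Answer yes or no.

The constraints require Marcus before Nora, but in the proposed sequence Nora appears ahead of Marcus. That one violation is enough.

no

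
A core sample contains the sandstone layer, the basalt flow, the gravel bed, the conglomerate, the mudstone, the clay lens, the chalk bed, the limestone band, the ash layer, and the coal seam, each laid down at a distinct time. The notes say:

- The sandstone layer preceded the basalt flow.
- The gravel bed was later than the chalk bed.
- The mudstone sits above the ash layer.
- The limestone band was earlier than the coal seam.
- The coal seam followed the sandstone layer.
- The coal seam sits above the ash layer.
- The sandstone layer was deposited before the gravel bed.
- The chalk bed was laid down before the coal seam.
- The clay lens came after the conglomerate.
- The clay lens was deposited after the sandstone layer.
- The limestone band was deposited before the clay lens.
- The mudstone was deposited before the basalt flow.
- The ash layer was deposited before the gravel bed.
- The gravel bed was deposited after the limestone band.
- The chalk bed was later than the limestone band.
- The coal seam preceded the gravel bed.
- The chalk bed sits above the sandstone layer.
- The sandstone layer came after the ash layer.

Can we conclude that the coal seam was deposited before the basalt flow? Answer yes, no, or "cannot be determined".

No chain of stated constraints runs from the coal seam to the basalt flow, and none runs from the basalt flow to the coal seam either.
So the relative order of the coal seam and the basalt flow is not fixed by the given facts.

cannot be determined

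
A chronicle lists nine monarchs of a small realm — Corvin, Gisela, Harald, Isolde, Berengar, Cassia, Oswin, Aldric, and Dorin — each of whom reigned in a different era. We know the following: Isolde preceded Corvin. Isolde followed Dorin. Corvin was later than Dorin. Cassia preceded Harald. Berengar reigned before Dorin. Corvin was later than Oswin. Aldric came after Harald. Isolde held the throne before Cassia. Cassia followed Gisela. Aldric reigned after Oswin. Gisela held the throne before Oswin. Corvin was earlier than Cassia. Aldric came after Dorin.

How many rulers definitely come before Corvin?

5

Directly stated before Corvin: Dorin, Isolde, and Oswin.
Berengar reaches Corvin via Berengar → Dorin → Corvin.
Gisela reaches Corvin via Gisela → Oswin → Corvin.
No chain forces Harald (or any of the others) ahead of Corvin.
That's Berengar, Dorin, Gisela, Isolde, and Oswin — 5 in all.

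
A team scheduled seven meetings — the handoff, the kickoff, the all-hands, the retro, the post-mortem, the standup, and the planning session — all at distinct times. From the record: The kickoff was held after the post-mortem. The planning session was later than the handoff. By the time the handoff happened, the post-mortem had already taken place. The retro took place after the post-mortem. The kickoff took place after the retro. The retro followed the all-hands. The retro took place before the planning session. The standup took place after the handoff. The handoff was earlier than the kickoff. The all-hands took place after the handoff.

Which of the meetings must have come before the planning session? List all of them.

the all-hands, the handoff, the post-mortem, the retro

Directly stated before the planning session: the handoff and the retro.
The all-hands reaches the planning session via the all-hands → the retro → the planning session.
The post-mortem reaches the planning session via the post-mortem → the handoff → the planning session.
No chain forces the kickoff (or any of the others) ahead of the planning session.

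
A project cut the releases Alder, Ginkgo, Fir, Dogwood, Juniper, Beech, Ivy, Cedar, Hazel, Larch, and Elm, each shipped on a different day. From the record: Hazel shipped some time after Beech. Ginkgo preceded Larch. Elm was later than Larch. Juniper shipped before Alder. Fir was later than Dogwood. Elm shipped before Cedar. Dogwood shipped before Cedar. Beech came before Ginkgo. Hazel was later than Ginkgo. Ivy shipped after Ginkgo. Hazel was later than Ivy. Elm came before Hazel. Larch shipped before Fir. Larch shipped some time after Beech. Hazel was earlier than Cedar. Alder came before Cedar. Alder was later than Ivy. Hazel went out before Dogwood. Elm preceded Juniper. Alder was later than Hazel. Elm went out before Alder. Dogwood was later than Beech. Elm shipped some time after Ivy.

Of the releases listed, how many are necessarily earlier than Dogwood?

6

Directly stated before Dogwood: Beech and Hazel.
Elm reaches Dogwood via Elm → Hazel → Dogwood.
Ginkgo reaches Dogwood via Ginkgo → Hazel → Dogwood.
Ivy reaches Dogwood via Ivy → Hazel → Dogwood.
Likewise Larch reaches Dogwood by chaining the stated constraints.
No chain forces Cedar (or any of the others) ahead of Dogwood.
That's Beech, Elm, Ginkgo, Hazel, Ivy, and Larch — 6 in all.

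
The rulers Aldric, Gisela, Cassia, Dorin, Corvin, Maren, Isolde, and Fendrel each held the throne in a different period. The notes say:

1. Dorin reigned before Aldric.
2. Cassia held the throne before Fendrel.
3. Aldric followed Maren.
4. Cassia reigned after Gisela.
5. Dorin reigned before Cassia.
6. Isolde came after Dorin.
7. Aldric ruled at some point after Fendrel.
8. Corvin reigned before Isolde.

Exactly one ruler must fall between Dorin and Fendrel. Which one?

Cassia

Tracing the constraints gives Dorin → Cassia → Fendrel, so Cassia sits after Dorin and before Fendrel.
No other ruler is forced both after Dorin and before Fendrel.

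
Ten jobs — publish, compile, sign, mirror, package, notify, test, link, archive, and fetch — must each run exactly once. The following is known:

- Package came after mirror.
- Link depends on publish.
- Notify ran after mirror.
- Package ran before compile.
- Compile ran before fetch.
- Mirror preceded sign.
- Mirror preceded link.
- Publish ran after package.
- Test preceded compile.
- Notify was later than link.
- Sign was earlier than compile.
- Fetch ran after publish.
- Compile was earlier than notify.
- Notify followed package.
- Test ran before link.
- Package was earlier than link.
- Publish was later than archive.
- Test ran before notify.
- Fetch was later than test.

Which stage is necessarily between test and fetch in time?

Tracing the constraints gives test → compile → fetch, so compile sits after test and before fetch.
No other stage is forced both after test and before fetch.

compile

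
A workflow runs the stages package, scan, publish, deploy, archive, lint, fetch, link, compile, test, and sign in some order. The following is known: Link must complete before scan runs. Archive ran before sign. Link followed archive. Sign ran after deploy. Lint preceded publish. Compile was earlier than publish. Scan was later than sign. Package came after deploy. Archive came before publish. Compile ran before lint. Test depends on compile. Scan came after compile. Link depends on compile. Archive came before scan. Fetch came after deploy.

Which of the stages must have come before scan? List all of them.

archive, compile, deploy, link, sign

Directly stated before scan: archive, compile, link, and sign.
Deploy reaches scan via deploy → sign → scan.
No chain forces test (or any of the others) ahead of scan.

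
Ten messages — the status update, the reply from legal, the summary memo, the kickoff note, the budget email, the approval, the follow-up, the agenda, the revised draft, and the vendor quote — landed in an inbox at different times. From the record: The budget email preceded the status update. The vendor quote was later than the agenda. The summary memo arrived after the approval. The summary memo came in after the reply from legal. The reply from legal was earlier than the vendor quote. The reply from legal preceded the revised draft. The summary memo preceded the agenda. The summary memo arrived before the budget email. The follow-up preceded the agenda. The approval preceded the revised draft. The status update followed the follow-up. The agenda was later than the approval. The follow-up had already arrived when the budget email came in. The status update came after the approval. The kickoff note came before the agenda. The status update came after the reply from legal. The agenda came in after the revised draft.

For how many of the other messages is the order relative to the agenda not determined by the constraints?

2

Forced before the agenda: the approval, the follow-up, the kickoff note, the reply from legal, the revised draft, and the summary memo; forced after the agenda: the vendor quote.
That leaves the budget email and the status update with no forced order relative to the agenda — 2.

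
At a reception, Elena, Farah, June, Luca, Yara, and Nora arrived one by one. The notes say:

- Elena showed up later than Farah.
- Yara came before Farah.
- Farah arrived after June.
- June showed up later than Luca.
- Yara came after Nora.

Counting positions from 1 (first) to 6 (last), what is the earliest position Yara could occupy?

2

Nora must come before Yara — 1 forced predecessor.
Nothing else is forced ahead of Yara, so their earliest slot is position 1 + 1 = 2.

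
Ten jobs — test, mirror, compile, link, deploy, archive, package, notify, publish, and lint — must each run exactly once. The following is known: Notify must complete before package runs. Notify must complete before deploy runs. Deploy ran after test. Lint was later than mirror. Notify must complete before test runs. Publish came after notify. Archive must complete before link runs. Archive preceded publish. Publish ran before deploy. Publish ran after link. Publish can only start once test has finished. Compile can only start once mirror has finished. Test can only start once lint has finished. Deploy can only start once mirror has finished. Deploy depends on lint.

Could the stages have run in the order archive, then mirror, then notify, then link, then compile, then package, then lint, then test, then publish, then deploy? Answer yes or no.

Check each stated constraint against the proposed order — e.g. mirror is ahead of deploy; archive is ahead of publish. Every pair is in the required order; nothing is violated.

yes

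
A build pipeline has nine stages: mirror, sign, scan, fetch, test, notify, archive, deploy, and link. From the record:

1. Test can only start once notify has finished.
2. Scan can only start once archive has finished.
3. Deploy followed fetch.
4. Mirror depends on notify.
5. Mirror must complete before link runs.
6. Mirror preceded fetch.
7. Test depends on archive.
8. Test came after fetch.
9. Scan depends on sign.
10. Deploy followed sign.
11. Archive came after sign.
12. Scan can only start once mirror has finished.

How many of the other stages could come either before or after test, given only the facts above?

3

Forced before test: archive, fetch, mirror, notify, and sign.
That leaves deploy, link, and scan with no forced order relative to test — 3.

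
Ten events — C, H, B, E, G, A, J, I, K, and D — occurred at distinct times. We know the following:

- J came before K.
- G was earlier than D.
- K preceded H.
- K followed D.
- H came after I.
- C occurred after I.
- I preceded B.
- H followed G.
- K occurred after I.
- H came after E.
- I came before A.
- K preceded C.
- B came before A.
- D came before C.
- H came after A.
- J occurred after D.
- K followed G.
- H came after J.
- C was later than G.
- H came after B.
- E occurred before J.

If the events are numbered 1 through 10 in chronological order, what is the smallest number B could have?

I must come before B — 1 forced predecessor.
Nothing else is forced ahead of B, so its earliest slot is position 1 + 1 = 2.

2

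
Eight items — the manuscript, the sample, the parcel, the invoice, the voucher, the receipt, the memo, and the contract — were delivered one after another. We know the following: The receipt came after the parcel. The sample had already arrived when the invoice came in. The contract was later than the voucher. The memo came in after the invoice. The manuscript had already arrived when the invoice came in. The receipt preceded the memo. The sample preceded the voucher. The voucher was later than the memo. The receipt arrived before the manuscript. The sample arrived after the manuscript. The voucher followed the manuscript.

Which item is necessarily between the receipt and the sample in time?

Tracing the constraints gives the receipt → the manuscript → the sample, so the manuscript sits after the receipt and before the sample.
No other item is forced both after the receipt and before the sample.

the manuscript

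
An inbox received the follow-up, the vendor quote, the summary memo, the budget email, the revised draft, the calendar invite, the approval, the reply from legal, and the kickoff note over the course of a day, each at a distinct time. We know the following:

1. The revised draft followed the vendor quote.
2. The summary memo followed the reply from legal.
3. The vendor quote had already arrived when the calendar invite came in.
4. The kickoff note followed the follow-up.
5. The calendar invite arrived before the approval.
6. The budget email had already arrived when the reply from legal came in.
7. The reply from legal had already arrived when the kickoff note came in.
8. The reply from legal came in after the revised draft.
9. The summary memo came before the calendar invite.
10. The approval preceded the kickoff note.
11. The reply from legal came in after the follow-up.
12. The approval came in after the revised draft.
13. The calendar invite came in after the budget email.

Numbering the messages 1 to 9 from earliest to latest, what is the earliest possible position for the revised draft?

The vendor quote must come before the revised draft — 1 forced predecessor.
Nothing else is forced ahead of the revised draft, so its earliest slot is position 1 + 1 = 2.

2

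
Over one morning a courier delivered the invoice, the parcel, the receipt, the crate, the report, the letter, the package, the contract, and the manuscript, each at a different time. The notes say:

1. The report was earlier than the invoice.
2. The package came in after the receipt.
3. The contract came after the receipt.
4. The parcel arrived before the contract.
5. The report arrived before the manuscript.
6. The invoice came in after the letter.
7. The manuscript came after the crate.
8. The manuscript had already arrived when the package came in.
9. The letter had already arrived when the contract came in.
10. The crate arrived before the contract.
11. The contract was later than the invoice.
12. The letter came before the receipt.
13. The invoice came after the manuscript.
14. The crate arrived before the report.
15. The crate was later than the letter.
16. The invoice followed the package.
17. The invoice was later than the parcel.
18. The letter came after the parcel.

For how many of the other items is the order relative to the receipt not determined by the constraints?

Forced before the receipt: the letter and the parcel; forced after the receipt: the contract, the invoice, and the package.
That leaves the crate, the manuscript, and the report with no forced order relative to the receipt — 3.

3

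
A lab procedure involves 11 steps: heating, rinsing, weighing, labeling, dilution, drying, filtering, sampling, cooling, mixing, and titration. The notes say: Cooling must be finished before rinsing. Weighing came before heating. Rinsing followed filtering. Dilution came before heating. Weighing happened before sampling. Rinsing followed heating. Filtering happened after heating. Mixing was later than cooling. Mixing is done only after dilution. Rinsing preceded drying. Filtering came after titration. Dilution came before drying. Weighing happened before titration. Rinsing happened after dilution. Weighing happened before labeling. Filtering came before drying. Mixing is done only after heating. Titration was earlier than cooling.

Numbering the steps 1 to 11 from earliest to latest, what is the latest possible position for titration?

6

Titration must come before cooling, drying, filtering, mixing, and rinsing — 5 steps forced after it.
Everything else can be placed before titration in some valid order, so titration can sit as late as position 11 − 5 = 6.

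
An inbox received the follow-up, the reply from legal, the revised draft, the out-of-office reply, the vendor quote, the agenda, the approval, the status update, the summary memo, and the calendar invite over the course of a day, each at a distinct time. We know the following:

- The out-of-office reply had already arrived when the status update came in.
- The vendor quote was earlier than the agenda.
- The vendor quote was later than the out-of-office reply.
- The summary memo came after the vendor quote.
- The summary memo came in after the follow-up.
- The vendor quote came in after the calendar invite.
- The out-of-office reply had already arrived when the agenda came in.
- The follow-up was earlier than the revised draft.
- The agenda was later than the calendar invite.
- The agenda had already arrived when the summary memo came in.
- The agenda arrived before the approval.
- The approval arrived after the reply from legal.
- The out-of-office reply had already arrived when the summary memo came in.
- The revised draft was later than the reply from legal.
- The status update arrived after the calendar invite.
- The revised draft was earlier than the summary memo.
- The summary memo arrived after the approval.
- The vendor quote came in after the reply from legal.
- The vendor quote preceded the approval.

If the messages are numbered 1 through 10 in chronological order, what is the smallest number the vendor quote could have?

4

The calendar invite, the out-of-office reply, and the reply from legal must all come before the vendor quote — 3 forced predecessors.
Nothing else is forced ahead of the vendor quote, so its earliest slot is position 3 + 1 = 4.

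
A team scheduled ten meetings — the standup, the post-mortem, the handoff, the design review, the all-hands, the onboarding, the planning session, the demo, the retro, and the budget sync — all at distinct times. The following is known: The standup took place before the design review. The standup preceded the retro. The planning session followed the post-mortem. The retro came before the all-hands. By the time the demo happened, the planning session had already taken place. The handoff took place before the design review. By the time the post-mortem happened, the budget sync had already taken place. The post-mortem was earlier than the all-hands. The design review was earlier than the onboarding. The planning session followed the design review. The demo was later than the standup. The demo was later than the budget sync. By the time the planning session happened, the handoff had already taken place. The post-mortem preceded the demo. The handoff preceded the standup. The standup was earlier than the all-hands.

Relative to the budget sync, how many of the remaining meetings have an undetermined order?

Forced after the budget sync: the all-hands, the demo, the planning session, and the post-mortem.
That leaves the design review, the handoff, the onboarding, the retro, and the standup with no forced order relative to the budget sync — 5.

5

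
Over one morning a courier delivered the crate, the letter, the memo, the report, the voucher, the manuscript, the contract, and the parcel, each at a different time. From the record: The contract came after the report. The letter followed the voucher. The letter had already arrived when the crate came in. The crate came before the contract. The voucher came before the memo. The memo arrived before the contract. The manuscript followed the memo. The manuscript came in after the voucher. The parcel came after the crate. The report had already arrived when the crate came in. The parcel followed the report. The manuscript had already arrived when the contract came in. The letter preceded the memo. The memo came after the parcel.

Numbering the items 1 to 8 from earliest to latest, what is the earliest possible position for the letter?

2

The voucher must come before the letter — 1 forced predecessor.
Nothing else is forced ahead of the letter, so its earliest slot is position 1 + 1 = 2.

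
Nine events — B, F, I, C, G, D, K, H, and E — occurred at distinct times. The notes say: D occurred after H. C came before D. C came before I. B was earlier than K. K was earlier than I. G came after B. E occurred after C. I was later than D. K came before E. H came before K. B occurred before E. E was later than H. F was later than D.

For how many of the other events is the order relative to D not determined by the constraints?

4

Forced before D: C and H; forced after D: F and I.
That leaves B, E, G, and K with no forced order relative to D — 4.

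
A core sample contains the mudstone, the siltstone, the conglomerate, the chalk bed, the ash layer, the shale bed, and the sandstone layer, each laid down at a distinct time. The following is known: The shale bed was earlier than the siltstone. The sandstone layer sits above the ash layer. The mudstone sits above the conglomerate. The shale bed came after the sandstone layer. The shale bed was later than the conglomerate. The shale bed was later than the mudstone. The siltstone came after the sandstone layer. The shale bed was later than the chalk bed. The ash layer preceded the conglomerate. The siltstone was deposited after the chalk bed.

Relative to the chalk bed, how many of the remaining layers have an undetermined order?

4

Forced after the chalk bed: the shale bed and the siltstone.
That leaves the ash layer, the conglomerate, the mudstone, and the sandstone layer with no forced order relative to the chalk bed — 4.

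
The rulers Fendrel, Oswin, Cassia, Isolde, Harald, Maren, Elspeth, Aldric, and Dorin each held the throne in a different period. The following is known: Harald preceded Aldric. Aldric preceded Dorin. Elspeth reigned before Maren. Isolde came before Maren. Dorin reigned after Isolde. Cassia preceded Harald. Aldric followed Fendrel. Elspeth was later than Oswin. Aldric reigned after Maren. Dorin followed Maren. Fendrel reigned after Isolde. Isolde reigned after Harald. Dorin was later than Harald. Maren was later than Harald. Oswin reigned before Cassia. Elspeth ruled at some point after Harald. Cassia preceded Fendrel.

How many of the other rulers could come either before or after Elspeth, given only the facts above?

Forced before Elspeth: Cassia, Harald, and Oswin; forced after Elspeth: Aldric, Dorin, and Maren.
That leaves Fendrel and Isolde with no forced order relative to Elspeth — 2.

2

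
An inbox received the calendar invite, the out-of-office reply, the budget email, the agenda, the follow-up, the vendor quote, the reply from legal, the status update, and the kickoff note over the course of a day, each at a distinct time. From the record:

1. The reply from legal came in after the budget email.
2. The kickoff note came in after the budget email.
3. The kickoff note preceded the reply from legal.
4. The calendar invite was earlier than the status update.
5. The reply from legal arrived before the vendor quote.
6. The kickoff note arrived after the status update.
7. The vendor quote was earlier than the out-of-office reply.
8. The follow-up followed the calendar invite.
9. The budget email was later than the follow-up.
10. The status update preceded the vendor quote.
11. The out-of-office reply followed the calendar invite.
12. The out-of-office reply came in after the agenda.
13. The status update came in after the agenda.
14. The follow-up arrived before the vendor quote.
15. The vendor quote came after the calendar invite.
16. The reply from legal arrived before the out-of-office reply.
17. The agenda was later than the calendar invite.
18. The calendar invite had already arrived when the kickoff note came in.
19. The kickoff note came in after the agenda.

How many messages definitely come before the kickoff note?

Directly stated before the kickoff note: the agenda, the budget email, the calendar invite, and the status update.
The follow-up reaches the kickoff note via the follow-up → the budget email → the kickoff note.
That's the agenda, the budget email, the calendar invite, the follow-up, and the status update — 5 in all.

5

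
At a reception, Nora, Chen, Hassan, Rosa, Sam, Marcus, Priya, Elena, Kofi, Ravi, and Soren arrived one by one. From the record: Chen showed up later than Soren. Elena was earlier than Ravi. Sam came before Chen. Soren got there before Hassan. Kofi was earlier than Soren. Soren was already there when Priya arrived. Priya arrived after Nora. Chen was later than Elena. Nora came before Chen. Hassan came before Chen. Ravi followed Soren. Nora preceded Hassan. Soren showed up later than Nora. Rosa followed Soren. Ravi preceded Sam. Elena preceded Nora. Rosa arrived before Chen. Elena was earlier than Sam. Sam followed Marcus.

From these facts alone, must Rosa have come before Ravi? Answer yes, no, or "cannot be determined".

cannot be determined

No chain of stated constraints runs from Rosa to Ravi, and none runs from Ravi to Rosa either.
So the relative order of Rosa and Ravi is not fixed by the given facts.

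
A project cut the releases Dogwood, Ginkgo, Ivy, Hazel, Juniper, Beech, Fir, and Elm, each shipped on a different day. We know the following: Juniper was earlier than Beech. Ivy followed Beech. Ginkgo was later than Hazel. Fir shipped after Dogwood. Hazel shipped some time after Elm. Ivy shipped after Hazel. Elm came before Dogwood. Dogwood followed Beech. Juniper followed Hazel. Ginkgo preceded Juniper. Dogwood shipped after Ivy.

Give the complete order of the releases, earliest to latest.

The constraints fix every adjacent pair, so only one ordering works:
Elm → Hazel → Ginkgo → Juniper → Beech → Ivy → Dogwood → Fir.

Elm, Hazel, Ginkgo, Juniper, Beech, Ivy, Dogwood, Fir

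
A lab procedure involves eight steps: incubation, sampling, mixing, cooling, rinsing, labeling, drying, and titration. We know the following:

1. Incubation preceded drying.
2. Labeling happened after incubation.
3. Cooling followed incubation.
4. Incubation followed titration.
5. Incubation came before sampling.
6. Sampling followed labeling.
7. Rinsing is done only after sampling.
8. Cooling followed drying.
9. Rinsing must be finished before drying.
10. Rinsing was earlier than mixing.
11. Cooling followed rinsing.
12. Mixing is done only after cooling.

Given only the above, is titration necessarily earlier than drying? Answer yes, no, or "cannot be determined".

Chain the constraints: titration → incubation → drying. Each link is directly stated, so titration comes before drying.

yes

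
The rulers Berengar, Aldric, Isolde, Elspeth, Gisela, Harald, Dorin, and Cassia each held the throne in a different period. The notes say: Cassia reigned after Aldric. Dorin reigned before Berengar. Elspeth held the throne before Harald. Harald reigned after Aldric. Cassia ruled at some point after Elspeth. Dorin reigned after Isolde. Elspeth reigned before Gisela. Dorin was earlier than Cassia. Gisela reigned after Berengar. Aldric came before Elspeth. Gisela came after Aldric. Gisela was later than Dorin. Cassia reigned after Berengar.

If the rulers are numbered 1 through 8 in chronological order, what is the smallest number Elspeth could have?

Aldric must come before Elspeth — 1 forced predecessor.
Nothing else is forced ahead of Elspeth, so their earliest slot is position 1 + 1 = 2.

2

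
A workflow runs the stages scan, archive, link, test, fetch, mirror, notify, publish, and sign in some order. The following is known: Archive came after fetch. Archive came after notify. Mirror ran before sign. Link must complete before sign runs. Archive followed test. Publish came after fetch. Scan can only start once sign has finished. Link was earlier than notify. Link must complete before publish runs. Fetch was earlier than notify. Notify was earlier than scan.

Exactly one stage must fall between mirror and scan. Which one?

Tracing the constraints gives mirror → sign → scan, so sign sits after mirror and before scan.
No other stage is forced both after mirror and before scan.

sign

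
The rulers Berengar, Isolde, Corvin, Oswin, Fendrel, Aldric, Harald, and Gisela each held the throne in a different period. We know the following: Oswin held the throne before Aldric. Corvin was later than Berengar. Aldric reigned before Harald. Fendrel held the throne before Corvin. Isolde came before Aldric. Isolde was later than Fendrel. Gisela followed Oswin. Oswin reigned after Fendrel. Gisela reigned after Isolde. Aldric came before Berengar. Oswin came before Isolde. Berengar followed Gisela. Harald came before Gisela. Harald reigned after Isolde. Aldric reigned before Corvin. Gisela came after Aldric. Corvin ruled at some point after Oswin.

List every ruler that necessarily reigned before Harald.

Aldric, Fendrel, Isolde, Oswin

Directly stated before Harald: Aldric and Isolde.
Fendrel reaches Harald via Fendrel → Isolde → Harald.
Oswin reaches Harald via Oswin → Aldric → Harald.
No chain forces Berengar (or any of the others) ahead of Harald.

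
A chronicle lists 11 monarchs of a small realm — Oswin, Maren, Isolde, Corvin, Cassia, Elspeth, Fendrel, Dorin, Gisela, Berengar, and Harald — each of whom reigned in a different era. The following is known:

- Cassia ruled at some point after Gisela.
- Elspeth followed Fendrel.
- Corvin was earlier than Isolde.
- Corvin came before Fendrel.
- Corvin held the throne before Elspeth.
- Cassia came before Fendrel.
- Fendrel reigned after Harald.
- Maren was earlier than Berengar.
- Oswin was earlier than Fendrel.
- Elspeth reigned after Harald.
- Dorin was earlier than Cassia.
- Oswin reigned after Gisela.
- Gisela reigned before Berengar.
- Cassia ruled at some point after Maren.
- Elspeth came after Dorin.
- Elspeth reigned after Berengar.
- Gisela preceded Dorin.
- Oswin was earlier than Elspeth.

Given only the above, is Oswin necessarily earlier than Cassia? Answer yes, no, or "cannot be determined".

No chain of stated constraints runs from Oswin to Cassia, and none runs from Cassia to Oswin either.
So the relative order of Oswin and Cassia is not fixed by the given facts.

cannot be determined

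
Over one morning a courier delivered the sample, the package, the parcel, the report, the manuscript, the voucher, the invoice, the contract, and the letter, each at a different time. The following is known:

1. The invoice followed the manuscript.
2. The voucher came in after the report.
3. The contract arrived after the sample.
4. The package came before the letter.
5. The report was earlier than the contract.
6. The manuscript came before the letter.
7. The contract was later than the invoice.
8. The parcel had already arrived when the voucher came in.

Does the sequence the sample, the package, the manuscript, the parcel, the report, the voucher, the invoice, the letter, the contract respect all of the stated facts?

Check each stated constraint against the proposed order — e.g. the package is ahead of the letter; the sample is ahead of the contract. Every pair is in the required order; nothing is violated.

yes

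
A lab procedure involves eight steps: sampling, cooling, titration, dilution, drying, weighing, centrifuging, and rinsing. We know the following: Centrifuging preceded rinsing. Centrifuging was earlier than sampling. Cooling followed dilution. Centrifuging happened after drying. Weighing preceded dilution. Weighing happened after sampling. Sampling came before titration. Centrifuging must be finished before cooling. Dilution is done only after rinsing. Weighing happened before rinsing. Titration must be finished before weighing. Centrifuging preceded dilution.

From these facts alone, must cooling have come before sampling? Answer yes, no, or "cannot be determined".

Tracing the constraints gives sampling → weighing → dilution → cooling, so sampling must come before cooling.
That means cooling cannot be before sampling.

no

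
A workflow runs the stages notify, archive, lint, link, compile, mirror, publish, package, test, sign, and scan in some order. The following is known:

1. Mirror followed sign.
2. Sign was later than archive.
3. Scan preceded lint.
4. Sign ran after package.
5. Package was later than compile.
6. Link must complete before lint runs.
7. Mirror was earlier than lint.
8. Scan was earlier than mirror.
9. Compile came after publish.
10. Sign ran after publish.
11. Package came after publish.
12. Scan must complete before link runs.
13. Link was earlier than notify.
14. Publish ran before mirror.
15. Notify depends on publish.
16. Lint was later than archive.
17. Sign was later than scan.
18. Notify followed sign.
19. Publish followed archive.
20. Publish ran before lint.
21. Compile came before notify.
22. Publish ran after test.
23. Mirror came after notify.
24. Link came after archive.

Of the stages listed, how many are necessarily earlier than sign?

6

Directly stated before sign: archive, package, publish, and scan.
Compile reaches sign via compile → package → sign.
Test reaches sign via test → publish → sign.
No chain forces mirror (or any of the others) ahead of sign.
That's archive, compile, package, publish, scan, and test — 6 in all.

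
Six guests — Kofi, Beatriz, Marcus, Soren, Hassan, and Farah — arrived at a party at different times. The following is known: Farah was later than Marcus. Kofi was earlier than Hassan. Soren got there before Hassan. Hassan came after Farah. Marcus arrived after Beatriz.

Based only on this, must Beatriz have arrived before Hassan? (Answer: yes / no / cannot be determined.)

Chain the constraints: Beatriz → Marcus → Farah → Hassan. Each link is directly stated, so Beatriz comes before Hassan.

yes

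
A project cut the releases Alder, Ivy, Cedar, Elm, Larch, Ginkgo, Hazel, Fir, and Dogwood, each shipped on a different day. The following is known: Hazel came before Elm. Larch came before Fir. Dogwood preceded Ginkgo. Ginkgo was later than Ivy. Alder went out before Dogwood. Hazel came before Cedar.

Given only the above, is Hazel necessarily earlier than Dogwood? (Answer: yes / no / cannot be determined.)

cannot be determined

No chain of stated constraints runs from Hazel to Dogwood, and none runs from Dogwood to Hazel either.
So the relative order of Hazel and Dogwood is not fixed by the given facts.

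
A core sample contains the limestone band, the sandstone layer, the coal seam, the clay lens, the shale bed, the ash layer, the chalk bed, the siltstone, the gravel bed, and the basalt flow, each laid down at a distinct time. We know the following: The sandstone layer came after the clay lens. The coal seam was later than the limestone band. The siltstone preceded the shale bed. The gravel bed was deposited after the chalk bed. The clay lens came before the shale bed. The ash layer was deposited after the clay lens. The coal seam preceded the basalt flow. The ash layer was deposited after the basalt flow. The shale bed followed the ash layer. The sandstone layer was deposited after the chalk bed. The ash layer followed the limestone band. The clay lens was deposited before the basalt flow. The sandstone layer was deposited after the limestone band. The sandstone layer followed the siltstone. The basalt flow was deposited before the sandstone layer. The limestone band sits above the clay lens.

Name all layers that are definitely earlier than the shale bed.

Directly stated before the shale bed: the ash layer, the clay lens, and the siltstone.
The basalt flow reaches the shale bed via the basalt flow → the ash layer → the shale bed.
The coal seam reaches the shale bed via the coal seam → the basalt flow → the ash layer → the shale bed.
The limestone band reaches the shale bed via the limestone band → the ash layer → the shale bed.

the ash layer, the basalt flow, the clay lens, the coal seam, the limestone band, the siltstone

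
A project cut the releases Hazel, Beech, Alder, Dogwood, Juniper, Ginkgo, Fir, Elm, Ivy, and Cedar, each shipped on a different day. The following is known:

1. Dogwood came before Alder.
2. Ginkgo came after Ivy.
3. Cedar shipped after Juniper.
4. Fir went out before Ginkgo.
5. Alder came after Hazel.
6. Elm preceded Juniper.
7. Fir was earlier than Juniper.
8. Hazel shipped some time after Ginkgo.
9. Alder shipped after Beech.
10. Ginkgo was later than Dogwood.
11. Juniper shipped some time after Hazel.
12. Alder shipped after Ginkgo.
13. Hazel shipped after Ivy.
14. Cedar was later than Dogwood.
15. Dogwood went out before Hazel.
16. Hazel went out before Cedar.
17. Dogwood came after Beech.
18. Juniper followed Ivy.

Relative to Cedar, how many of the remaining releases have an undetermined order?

Forced before Cedar: Beech, Dogwood, Elm, Fir, Ginkgo, Hazel, Ivy, and Juniper.
That leaves Alder with no forced order relative to Cedar — 1.

1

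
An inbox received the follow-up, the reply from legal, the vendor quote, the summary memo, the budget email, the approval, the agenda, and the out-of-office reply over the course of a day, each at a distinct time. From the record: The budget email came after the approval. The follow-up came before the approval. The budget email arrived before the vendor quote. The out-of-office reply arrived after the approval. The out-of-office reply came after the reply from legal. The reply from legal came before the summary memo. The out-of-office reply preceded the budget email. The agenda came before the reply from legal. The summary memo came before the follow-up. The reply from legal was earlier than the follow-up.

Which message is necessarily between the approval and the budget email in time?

the out-of-office reply

Tracing the constraints gives the approval → the out-of-office reply → the budget email, so the out-of-office reply sits after the approval and before the budget email.
No other message is forced both after the approval and before the budget email.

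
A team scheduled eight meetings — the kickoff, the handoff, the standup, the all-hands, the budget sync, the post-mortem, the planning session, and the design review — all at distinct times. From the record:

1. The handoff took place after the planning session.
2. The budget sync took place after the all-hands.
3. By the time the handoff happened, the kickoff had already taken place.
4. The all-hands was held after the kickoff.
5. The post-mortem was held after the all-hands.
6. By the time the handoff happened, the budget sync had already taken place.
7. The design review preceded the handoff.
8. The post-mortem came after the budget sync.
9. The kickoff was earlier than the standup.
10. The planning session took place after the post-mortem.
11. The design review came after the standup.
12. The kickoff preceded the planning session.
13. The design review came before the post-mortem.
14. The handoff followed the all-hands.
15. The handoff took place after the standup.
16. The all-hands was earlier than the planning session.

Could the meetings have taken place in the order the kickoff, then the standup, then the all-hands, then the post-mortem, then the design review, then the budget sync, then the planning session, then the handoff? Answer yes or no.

The constraints require the design review before the post-mortem, but in the proposed sequence the post-mortem appears ahead of the design review. That one violation is enough.

no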